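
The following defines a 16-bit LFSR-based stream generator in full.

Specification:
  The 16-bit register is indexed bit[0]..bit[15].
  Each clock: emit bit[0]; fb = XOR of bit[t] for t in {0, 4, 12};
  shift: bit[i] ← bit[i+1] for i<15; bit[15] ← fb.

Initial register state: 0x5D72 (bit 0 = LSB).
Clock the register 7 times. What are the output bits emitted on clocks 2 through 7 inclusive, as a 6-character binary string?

100111

reg_0 = 0x5D72
clock 1: out=0, reg = 0x2EB9
clock 2: out=1, reg = 0x175C
clock 3: out=0, reg = 0x0BAE
clock 4: out=0, reg = 0x05D7
clock 5: out=1, reg = 0x02EB
clock 6: out=1, reg = 0x8175
clock 7: out=1, reg = 0x40BA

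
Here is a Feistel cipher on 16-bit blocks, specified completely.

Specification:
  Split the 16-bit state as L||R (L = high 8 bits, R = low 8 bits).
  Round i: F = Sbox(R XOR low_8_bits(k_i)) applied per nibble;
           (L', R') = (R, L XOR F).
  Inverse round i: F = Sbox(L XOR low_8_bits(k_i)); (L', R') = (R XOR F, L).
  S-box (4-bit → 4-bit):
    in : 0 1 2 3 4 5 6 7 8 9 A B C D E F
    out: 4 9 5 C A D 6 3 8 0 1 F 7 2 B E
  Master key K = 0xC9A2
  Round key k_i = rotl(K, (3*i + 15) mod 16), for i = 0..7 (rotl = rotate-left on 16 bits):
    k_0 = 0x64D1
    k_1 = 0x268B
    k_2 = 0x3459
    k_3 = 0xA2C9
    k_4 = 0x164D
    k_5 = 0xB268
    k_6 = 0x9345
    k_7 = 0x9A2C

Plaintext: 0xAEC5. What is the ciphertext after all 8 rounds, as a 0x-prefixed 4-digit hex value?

s_0 = plaintext = 0xAEC5
s_1 = Round(s_0, k_0) = 0xC534
s_2 = Round(s_1, k_1) = 0x343B
s_3 = Round(s_2, k_2) = 0x3B51
s_4 = Round(s_3, k_3) = 0x5133
s_5 = Round(s_4, k_4) = 0x336A
s_6 = Round(s_5, k_5) = 0x6A76
s_7 = Round(s_6, k_6) = 0x76A6
s_8 = Round(s_7, k_7) = 0xA6F7

0xA6F7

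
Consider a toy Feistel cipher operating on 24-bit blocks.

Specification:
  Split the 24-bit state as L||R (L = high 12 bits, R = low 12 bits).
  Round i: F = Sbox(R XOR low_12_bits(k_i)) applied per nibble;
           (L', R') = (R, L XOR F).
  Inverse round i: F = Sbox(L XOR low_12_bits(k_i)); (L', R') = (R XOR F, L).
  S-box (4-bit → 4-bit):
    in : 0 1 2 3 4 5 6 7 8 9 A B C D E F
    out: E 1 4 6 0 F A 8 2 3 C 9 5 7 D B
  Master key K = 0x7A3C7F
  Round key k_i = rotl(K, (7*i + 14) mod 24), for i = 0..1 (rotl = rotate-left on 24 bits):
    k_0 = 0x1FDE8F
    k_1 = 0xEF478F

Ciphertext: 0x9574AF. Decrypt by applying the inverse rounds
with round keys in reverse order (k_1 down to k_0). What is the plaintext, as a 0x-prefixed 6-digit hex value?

s_0 = ciphertext = 0x9574AF
s_1 = InvRound(s_0, k_1) = 0x9DD957
s_2 = InvRound(s_1, k_0) = 0x1A39DD

0x1A39DD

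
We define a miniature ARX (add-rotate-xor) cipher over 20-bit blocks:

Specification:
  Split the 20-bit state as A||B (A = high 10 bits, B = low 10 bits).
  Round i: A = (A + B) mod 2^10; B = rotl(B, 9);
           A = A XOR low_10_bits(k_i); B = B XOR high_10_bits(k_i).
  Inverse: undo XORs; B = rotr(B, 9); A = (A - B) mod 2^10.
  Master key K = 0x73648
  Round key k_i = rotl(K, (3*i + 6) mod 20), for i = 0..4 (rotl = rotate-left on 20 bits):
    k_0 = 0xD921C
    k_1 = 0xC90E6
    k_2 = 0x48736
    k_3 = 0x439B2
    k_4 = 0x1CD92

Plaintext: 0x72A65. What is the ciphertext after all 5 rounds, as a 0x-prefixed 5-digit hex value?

s_0 = plaintext = 0x72A65
s_1 = Round(s_0, k_0) = 0x8CC56
s_2 = Round(s_1, k_1) = 0x9BF0F
s_3 = Round(s_2, k_2) = 0x922A6
s_4 = Round(s_3, k_3) = 0x5705D
s_5 = Round(s_4, k_4) = 0x0AE5D

0x0AE5D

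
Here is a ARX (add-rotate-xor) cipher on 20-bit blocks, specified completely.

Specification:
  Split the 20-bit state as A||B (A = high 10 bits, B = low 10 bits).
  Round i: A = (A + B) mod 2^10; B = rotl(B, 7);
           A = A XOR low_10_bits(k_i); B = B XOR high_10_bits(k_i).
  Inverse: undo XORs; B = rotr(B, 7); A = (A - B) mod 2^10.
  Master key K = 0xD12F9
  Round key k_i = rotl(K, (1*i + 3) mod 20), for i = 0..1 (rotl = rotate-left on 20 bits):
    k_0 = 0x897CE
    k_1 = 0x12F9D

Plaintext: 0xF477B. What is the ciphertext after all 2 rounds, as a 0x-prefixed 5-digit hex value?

0xF4532

s_0 = plaintext = 0xF477B
s_1 = Round(s_0, k_0) = 0x20BCA
s_2 = Round(s_1, k_1) = 0xF4532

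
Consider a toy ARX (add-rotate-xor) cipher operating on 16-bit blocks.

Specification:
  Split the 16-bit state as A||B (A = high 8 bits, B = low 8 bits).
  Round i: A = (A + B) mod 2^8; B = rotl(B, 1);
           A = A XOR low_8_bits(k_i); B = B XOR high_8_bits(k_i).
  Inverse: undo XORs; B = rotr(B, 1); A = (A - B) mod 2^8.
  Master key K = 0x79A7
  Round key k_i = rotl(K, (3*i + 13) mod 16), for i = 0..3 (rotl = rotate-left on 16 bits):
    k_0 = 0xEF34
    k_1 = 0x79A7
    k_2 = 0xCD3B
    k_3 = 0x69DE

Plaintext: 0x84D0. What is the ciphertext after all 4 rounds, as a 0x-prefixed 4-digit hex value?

s_0 = plaintext = 0x84D0
s_1 = Round(s_0, k_0) = 0x604E
s_2 = Round(s_1, k_1) = 0x09E5
s_3 = Round(s_2, k_2) = 0xD506
s_4 = Round(s_3, k_3) = 0x0565

0x0565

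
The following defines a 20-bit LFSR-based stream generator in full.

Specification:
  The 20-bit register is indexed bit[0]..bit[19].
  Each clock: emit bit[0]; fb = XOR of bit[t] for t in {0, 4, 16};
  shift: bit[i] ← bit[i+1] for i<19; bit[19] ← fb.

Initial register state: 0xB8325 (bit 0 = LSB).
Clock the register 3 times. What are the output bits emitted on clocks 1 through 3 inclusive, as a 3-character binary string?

reg_0 = 0xB8325
clock 1: out=1, reg = 0x5C192
clock 2: out=0, reg = 0x2E0C9
clock 3: out=1, reg = 0x97064

101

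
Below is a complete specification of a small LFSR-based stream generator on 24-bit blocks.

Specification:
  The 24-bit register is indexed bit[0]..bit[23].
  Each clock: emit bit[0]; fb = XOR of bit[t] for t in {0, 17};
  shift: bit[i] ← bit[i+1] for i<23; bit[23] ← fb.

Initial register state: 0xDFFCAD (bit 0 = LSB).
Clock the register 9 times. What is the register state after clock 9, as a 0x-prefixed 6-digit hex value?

reg_0 = 0xDFFCAD
clock 1: out=1, reg = 0x6FFE56
clock 2: out=0, reg = 0xB7FF2B
clock 3: out=1, reg = 0x5BFF95
clock 4: out=1, reg = 0x2DFFCA
clock 5: out=0, reg = 0x16FFE5
clock 6: out=1, reg = 0x0B7FF2
clock 7: out=0, reg = 0x85BFF9
clock 8: out=1, reg = 0xC2DFFC
clock 9: out=0, reg = 0xE16FFE

0xE16FFE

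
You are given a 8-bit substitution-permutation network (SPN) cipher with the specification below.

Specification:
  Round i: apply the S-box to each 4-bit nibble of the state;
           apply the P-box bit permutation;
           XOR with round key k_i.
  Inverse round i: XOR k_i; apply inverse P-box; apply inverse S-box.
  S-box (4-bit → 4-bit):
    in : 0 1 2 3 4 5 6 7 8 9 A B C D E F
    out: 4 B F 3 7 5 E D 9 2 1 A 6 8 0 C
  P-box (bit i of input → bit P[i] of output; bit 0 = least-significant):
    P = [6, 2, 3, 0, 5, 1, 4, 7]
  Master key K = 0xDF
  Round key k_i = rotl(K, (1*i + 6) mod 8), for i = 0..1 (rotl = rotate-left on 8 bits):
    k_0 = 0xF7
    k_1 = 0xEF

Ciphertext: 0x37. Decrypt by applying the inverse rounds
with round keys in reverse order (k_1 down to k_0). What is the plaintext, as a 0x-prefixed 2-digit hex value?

s_0 = ciphertext = 0x37
s_1 = InvRound(s_0, k_1) = 0xF5
s_2 = InvRound(s_1, k_0) = 0x9E

0x9E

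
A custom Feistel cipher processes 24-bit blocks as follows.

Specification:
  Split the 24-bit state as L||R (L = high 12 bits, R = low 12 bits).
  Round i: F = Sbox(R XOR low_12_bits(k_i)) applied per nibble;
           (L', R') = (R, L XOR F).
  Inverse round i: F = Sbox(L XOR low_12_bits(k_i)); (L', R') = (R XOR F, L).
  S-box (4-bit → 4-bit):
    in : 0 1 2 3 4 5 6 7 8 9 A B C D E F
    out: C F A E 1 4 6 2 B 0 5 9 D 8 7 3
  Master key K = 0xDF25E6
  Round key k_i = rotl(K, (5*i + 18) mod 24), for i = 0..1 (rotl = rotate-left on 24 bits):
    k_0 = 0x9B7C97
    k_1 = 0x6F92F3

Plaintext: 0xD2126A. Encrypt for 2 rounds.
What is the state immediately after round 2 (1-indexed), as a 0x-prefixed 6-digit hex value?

s_0 = plaintext = 0xD2126A
s_1 = Round(s_0, k_0) = 0x26AA19
s_2 = Round(s_1, k_1) = 0xA1991F

0xA1991F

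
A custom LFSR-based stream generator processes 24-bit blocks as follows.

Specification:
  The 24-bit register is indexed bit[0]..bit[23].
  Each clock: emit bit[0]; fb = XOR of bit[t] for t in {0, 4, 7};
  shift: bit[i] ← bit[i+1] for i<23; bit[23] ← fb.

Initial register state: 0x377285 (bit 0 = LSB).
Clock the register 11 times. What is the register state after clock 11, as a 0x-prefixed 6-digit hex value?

0x6906EE

reg_0 = 0x377285
clock 1: out=1, reg = 0x1BB942
clock 2: out=0, reg = 0x0DDCA1
clock 3: out=1, reg = 0x06EE50
clock 4: out=0, reg = 0x837728
clock 5: out=0, reg = 0x41BB94
clock 6: out=0, reg = 0x20DDCA
clock 7: out=0, reg = 0x906EE5
clock 8: out=1, reg = 0x483772
clock 9: out=0, reg = 0xA41BB9
clock 10: out=1, reg = 0xD20DDC
clock 11: out=0, reg = 0x6906EE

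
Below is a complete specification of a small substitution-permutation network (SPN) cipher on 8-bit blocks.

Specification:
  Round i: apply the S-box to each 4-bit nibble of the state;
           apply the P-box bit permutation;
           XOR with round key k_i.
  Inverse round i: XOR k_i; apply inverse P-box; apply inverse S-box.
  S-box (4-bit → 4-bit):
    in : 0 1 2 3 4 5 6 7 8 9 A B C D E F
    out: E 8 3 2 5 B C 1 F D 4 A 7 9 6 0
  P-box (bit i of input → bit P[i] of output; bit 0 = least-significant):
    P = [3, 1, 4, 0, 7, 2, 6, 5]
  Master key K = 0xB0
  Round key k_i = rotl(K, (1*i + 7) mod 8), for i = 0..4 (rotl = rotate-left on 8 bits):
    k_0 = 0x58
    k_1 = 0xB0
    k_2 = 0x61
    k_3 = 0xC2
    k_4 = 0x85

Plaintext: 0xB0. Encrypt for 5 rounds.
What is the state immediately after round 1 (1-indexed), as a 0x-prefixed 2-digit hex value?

s_0 = plaintext = 0xB0
s_1 = Round(s_0, k_0) = 0x6F
s_2 = Round(s_1, k_1) = 0xD0
s_3 = Round(s_2, k_2) = 0xD2
s_4 = Round(s_3, k_3) = 0x68
s_5 = Round(s_4, k_4) = 0xFE

0x6F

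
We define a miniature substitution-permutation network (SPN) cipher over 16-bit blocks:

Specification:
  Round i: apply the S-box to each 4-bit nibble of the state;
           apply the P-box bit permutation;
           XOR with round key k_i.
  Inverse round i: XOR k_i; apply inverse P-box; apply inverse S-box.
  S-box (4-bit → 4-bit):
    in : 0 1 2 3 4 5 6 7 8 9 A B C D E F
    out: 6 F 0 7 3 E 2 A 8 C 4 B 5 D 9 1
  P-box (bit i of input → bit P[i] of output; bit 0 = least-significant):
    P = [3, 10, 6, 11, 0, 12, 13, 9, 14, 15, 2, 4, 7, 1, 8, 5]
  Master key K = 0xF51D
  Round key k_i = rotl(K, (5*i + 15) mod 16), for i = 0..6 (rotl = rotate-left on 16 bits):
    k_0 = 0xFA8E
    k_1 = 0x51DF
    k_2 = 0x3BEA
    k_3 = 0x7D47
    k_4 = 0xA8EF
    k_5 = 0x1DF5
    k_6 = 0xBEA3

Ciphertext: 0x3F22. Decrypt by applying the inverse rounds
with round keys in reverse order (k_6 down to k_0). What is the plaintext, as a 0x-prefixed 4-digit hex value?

0xE1E8

s_0 = ciphertext = 0x3F22
s_1 = InvRound(s_0, k_6) = 0xC6F2
s_2 = InvRound(s_1, k_5) = 0x03B8
s_3 = InvRound(s_2, k_4) = 0x05D9
s_4 = InvRound(s_3, k_3) = 0x4D0E
s_5 = InvRound(s_4, k_2) = 0xEC50
s_6 = InvRound(s_5, k_1) = 0x303B
s_7 = InvRound(s_6, k_0) = 0xE1E8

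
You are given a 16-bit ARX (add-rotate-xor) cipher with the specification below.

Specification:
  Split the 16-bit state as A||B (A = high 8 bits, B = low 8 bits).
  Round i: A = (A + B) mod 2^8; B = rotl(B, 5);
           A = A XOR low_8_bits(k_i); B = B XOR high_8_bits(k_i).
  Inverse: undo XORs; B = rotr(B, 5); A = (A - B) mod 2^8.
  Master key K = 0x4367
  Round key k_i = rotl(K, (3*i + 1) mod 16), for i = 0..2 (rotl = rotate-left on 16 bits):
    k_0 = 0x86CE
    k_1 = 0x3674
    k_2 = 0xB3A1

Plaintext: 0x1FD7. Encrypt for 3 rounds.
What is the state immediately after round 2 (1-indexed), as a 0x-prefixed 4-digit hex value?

0xC0B9

s_0 = plaintext = 0x1FD7
s_1 = Round(s_0, k_0) = 0x387C
s_2 = Round(s_1, k_1) = 0xC0B9
s_3 = Round(s_2, k_2) = 0xD884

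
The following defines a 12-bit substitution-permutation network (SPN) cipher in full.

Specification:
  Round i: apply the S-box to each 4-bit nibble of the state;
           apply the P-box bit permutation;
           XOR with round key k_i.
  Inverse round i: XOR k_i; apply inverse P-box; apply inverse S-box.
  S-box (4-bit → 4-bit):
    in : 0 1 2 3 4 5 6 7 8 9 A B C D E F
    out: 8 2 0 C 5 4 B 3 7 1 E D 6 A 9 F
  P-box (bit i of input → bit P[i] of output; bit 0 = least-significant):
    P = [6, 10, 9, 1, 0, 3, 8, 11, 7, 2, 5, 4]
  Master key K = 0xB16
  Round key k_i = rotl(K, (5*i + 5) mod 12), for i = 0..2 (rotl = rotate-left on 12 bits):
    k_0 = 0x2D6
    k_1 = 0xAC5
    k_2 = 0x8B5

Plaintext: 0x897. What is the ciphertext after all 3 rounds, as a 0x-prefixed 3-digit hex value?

s_0 = plaintext = 0x897
s_1 = Round(s_0, k_0) = 0x633
s_2 = Round(s_1, k_1) = 0x153
s_3 = Round(s_2, k_2) = 0xBB3

0xBB3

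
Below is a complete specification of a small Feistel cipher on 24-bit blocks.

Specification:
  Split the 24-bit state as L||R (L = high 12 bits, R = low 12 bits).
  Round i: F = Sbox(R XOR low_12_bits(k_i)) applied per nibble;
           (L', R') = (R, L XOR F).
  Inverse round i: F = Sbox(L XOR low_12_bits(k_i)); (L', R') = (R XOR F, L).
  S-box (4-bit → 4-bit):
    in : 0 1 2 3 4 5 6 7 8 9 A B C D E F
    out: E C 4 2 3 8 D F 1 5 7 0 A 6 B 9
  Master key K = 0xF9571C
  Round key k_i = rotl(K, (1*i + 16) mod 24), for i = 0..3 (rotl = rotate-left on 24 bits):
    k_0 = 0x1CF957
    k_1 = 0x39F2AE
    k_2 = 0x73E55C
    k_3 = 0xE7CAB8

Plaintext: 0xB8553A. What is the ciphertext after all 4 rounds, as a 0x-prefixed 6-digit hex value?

s_0 = plaintext = 0xB8553A
s_1 = Round(s_0, k_0) = 0x53A153
s_2 = Round(s_1, k_1) = 0x1537AC
s_3 = Round(s_2, k_2) = 0x7AC5CD
s_4 = Round(s_3, k_3) = 0x5CDE54

0x5CDE54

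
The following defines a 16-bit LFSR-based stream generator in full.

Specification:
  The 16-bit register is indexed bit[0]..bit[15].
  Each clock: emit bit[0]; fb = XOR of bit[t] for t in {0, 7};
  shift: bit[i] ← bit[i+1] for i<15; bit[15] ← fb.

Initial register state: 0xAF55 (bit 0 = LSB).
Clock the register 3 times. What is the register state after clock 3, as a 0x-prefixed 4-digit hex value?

reg_0 = 0xAF55
clock 1: out=1, reg = 0xD7AA
clock 2: out=0, reg = 0xEBD5
clock 3: out=1, reg = 0x75EA

0x75EA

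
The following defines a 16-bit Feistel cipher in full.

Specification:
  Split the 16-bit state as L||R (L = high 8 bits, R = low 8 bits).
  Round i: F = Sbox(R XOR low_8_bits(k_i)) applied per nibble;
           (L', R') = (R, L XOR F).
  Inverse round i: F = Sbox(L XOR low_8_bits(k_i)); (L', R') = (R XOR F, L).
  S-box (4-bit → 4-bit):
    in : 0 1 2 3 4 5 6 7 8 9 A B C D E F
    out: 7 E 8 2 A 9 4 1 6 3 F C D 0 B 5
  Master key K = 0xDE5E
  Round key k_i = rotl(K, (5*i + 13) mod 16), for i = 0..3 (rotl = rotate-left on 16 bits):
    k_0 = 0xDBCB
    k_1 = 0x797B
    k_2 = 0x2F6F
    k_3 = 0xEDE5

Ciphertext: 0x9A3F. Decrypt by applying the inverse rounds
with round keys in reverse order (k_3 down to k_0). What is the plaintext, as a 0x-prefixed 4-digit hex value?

0x928C

s_0 = ciphertext = 0x9A3F
s_1 = InvRound(s_0, k_3) = 0x2A9A
s_2 = InvRound(s_1, k_2) = 0x332A
s_3 = InvRound(s_2, k_1) = 0x8C33
s_4 = InvRound(s_3, k_0) = 0x928C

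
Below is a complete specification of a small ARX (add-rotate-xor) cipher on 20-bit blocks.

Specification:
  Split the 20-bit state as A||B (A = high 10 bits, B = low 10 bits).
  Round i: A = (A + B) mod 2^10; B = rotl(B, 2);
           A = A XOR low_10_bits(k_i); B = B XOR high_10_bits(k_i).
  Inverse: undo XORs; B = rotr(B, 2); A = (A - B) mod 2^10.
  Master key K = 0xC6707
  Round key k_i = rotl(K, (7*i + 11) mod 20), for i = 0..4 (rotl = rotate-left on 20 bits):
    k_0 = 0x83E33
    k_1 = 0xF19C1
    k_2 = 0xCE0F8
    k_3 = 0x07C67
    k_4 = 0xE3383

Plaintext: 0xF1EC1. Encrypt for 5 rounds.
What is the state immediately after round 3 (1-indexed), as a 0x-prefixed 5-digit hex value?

0xC40B7

s_0 = plaintext = 0xF1EC1
s_1 = Round(s_0, k_0) = 0x2ED09
s_2 = Round(s_1, k_1) = 0x017E3
s_3 = Round(s_2, k_2) = 0xC40B7
s_4 = Round(s_3, k_3) = 0xE82C3
s_5 = Round(s_4, k_4) = 0x78082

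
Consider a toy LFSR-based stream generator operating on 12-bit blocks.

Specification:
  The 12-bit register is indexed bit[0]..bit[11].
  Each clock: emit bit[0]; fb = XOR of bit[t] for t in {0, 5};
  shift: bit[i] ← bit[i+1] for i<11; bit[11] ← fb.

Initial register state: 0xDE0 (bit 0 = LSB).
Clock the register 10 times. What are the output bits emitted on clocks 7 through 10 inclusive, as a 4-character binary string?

1110

reg_0 = 0xDE0
clock 1: out=0, reg = 0xEF0
clock 2: out=0, reg = 0xF78
clock 3: out=0, reg = 0xFBC
clock 4: out=0, reg = 0xFDE
clock 5: out=0, reg = 0x7EF
clock 6: out=1, reg = 0x3F7
clock 7: out=1, reg = 0x1FB
clock 8: out=1, reg = 0x0FD
clock 9: out=1, reg = 0x07E
clock 10: out=0, reg = 0x83F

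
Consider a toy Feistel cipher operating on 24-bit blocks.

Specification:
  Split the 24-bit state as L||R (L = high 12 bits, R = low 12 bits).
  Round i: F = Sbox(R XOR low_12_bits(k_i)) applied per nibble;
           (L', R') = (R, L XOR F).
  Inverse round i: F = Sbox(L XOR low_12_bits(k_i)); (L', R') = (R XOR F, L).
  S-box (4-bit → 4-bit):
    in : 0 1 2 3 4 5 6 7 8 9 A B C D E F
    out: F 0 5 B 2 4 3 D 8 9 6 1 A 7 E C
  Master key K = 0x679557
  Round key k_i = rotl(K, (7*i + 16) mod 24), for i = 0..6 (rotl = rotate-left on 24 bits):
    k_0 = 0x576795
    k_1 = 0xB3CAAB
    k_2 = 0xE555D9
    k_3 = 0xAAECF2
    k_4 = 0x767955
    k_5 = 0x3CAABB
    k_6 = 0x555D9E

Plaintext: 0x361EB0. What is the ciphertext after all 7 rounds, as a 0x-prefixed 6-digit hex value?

s_0 = plaintext = 0x361EB0
s_1 = Round(s_0, k_0) = 0xEB0A35
s_2 = Round(s_1, k_1) = 0xA3512E
s_3 = Round(s_2, k_2) = 0x12E8F8
s_4 = Round(s_3, k_3) = 0x8F83D8
s_5 = Round(s_4, k_4) = 0x3D8E7F
s_6 = Round(s_5, k_5) = 0xE7F17A
s_7 = Round(s_6, k_6) = 0x17A49D

0x17A49D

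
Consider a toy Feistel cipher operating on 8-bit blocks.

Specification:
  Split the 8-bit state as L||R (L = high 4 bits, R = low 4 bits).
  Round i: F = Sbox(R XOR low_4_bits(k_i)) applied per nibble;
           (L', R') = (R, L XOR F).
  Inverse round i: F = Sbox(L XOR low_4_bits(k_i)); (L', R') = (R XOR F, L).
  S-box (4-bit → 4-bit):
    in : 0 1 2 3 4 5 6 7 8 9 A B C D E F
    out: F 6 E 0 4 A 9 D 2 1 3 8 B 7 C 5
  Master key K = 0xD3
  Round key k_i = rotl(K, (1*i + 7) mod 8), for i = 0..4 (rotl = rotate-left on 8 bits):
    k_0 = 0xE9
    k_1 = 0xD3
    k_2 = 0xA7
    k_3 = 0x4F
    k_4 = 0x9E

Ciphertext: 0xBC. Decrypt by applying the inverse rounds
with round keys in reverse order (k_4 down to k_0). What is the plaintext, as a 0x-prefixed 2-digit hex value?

0x64

s_0 = ciphertext = 0xBC
s_1 = InvRound(s_0, k_4) = 0x6B
s_2 = InvRound(s_1, k_3) = 0xA6
s_3 = InvRound(s_2, k_2) = 0x1A
s_4 = InvRound(s_3, k_1) = 0x41
s_5 = InvRound(s_4, k_0) = 0x64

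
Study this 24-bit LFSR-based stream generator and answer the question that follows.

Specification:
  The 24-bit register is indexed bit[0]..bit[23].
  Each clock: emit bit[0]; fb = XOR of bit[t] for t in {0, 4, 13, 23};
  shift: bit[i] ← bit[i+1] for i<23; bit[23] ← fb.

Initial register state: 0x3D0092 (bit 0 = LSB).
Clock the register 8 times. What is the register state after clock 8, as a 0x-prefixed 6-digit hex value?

reg_0 = 0x3D0092
clock 1: out=0, reg = 0x9E8049
clock 2: out=1, reg = 0x4F4024
clock 3: out=0, reg = 0x27A012
clock 4: out=0, reg = 0x13D009
clock 5: out=1, reg = 0x89E804
clock 6: out=0, reg = 0x44F402
clock 7: out=0, reg = 0xA27A01
clock 8: out=1, reg = 0xD13D00

0xD13D00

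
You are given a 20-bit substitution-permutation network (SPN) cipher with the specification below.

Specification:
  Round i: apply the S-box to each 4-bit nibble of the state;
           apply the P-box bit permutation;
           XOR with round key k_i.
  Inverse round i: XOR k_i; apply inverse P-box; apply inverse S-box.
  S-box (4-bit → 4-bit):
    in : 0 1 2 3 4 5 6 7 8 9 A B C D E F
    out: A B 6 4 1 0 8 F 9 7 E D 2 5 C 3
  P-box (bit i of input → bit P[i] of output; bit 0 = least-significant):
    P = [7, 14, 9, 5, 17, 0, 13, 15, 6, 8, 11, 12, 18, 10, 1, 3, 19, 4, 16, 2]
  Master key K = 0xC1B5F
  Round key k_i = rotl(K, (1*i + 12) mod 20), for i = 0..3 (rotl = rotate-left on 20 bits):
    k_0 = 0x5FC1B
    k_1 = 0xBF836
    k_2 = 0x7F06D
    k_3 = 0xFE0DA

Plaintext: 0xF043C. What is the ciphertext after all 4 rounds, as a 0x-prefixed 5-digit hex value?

s_0 = plaintext = 0xF043C
s_1 = Round(s_0, k_0) = 0xD9843
s_2 = Round(s_1, k_1) = 0x4EE74
s_3 = Round(s_2, k_2) = 0xD48E6
s_4 = Round(s_3, k_3) = 0x250BA

0x250BA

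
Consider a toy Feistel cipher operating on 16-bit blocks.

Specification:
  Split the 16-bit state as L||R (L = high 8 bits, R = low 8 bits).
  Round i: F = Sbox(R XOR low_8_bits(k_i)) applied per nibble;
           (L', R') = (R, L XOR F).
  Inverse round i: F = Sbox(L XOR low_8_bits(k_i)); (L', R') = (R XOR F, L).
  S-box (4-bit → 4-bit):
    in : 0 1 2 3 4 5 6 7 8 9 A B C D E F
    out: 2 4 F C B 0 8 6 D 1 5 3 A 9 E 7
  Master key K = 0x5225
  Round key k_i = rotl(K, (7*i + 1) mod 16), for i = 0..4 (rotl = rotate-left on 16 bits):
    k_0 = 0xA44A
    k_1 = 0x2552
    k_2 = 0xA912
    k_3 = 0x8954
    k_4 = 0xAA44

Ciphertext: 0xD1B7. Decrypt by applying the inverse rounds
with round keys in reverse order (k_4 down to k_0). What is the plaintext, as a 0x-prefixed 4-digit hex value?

s_0 = ciphertext = 0xD1B7
s_1 = InvRound(s_0, k_4) = 0xA7D1
s_2 = InvRound(s_1, k_3) = 0xADA7
s_3 = InvRound(s_2, k_2) = 0x90AD
s_4 = InvRound(s_3, k_1) = 0x0290
s_5 = InvRound(s_4, k_0) = 0x2D02

0x2D02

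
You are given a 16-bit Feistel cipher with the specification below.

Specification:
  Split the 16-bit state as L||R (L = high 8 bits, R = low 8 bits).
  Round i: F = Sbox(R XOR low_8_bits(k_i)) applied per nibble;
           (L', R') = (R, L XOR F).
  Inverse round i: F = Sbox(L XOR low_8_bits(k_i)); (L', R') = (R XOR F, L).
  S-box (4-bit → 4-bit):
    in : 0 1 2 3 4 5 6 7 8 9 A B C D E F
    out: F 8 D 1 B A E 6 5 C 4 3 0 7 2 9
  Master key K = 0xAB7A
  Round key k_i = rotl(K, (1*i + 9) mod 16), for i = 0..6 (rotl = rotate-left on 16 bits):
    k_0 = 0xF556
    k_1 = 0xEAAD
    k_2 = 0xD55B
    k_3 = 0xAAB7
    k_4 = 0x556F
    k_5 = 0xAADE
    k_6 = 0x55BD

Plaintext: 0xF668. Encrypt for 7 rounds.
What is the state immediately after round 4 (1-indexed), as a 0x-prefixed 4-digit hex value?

s_0 = plaintext = 0xF668
s_1 = Round(s_0, k_0) = 0x68E4
s_2 = Round(s_1, k_1) = 0xE4D4
s_3 = Round(s_2, k_2) = 0xD4BD
s_4 = Round(s_3, k_3) = 0xBD20
s_5 = Round(s_4, k_4) = 0x2004
s_6 = Round(s_5, k_5) = 0x0454
s_7 = Round(s_6, k_6) = 0x5428

0xBD20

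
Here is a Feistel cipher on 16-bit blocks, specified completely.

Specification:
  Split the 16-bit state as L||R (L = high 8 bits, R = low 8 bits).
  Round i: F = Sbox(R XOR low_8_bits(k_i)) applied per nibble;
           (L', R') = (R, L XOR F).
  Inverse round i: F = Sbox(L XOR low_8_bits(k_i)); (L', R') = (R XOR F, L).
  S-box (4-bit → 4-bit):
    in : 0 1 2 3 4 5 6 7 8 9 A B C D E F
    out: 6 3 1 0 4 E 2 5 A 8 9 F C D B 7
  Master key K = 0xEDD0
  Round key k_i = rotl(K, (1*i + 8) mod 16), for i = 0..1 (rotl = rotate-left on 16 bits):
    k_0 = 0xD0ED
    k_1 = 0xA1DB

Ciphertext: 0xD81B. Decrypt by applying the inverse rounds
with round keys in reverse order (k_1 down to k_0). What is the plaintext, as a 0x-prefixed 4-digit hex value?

s_0 = ciphertext = 0xD81B
s_1 = InvRound(s_0, k_1) = 0x7BD8
s_2 = InvRound(s_1, k_0) = 0x5A7B

0x5A7B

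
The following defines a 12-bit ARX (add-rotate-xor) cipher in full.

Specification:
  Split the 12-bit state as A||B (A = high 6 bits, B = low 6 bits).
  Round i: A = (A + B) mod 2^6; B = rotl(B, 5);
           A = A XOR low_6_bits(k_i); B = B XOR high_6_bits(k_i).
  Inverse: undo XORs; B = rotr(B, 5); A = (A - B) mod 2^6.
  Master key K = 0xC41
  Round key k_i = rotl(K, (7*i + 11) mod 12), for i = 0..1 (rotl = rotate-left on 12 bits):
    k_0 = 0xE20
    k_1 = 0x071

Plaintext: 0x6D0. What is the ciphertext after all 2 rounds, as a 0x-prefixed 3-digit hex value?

0x299

s_0 = plaintext = 0x6D0
s_1 = Round(s_0, k_0) = 0x2F0
s_2 = Round(s_1, k_1) = 0x299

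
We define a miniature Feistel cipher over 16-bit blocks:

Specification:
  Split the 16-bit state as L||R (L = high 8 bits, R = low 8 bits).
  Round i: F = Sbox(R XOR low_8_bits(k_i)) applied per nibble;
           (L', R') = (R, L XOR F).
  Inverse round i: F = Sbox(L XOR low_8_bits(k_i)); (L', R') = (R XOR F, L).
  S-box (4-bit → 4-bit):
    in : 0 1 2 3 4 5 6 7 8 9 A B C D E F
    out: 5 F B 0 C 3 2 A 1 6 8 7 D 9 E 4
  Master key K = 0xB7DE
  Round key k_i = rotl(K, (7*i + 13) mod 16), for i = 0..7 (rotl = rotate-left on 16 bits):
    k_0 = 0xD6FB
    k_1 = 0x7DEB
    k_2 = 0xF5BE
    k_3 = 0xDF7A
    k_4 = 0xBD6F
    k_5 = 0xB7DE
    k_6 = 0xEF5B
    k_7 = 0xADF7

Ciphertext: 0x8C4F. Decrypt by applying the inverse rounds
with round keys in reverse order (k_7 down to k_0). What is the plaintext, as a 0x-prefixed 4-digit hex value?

0xA57F

s_0 = ciphertext = 0x8C4F
s_1 = InvRound(s_0, k_7) = 0xE88C
s_2 = InvRound(s_1, k_6) = 0xFCE8
s_3 = InvRound(s_2, k_5) = 0x53FC
s_4 = InvRound(s_3, k_4) = 0xF153
s_5 = InvRound(s_4, k_3) = 0x44F1
s_6 = InvRound(s_5, k_2) = 0xB944
s_7 = InvRound(s_6, k_1) = 0x7FB9
s_8 = InvRound(s_7, k_0) = 0xA57F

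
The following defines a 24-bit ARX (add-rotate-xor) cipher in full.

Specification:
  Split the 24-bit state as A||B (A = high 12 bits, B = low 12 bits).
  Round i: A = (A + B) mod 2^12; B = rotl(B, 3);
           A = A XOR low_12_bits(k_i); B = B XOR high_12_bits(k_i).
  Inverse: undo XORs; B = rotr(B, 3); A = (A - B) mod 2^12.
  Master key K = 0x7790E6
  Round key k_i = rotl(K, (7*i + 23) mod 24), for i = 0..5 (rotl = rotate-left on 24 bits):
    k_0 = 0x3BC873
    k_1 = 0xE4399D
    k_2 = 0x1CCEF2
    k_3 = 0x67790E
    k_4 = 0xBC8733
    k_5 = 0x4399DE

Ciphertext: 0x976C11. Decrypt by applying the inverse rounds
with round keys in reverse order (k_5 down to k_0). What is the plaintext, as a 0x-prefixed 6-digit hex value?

0xC38BC0

s_0 = ciphertext = 0x976C11
s_1 = InvRound(s_0, k_5) = 0xFA3105
s_2 = InvRound(s_1, k_4) = 0xD37B59
s_3 = InvRound(s_2, k_3) = 0x694DA5
s_4 = InvRound(s_3, k_2) = 0x4D938D
s_5 = InvRound(s_4, k_1) = 0xF8BDB9
s_6 = InvRound(s_5, k_0) = 0xC38BC0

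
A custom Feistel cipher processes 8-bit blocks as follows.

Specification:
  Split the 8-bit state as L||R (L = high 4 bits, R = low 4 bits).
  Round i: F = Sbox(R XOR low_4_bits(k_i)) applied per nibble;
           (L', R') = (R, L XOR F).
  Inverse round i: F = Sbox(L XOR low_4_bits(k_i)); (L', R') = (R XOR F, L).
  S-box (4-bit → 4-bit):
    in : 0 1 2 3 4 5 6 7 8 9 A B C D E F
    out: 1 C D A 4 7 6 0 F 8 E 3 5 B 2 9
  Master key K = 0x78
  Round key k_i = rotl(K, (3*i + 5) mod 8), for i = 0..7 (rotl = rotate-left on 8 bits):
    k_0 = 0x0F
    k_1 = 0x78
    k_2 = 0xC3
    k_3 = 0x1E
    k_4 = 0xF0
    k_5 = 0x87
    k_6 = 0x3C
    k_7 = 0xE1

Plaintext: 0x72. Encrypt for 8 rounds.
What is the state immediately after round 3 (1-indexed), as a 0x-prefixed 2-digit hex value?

s_0 = plaintext = 0x72
s_1 = Round(s_0, k_0) = 0x2C
s_2 = Round(s_1, k_1) = 0xC6
s_3 = Round(s_2, k_2) = 0x6B
s_4 = Round(s_3, k_3) = 0xB1
s_5 = Round(s_4, k_4) = 0x17
s_6 = Round(s_5, k_5) = 0x70
s_7 = Round(s_6, k_6) = 0x02
s_8 = Round(s_7, k_7) = 0x2A

0x6B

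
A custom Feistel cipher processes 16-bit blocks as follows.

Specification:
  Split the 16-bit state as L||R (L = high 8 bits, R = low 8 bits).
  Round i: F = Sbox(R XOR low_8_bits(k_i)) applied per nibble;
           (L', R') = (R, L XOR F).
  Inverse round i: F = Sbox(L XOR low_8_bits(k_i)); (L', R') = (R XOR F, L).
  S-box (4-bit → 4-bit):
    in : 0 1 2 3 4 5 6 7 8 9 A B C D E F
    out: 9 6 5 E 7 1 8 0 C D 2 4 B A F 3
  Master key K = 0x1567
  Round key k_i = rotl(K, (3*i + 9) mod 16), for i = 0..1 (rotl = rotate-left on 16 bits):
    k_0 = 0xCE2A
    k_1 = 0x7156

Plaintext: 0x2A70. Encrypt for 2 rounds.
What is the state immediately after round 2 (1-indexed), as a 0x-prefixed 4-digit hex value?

s_0 = plaintext = 0x2A70
s_1 = Round(s_0, k_0) = 0x7038
s_2 = Round(s_1, k_1) = 0x38FF

0x38FF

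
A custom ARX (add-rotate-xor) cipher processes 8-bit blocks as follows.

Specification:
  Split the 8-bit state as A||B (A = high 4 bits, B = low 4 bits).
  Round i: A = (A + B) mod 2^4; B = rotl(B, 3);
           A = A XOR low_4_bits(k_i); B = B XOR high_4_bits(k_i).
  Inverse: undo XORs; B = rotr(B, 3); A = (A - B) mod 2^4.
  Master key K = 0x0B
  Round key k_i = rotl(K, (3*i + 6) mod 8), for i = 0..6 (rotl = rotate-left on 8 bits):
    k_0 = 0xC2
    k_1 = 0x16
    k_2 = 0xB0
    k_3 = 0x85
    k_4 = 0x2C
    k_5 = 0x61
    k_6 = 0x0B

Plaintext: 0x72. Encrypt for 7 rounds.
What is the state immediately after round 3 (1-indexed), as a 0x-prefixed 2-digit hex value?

0xD4

s_0 = plaintext = 0x72
s_1 = Round(s_0, k_0) = 0xBD
s_2 = Round(s_1, k_1) = 0xEF
s_3 = Round(s_2, k_2) = 0xD4
s_4 = Round(s_3, k_3) = 0x4A
s_5 = Round(s_4, k_4) = 0x27
s_6 = Round(s_5, k_5) = 0x8D
s_7 = Round(s_6, k_6) = 0xEE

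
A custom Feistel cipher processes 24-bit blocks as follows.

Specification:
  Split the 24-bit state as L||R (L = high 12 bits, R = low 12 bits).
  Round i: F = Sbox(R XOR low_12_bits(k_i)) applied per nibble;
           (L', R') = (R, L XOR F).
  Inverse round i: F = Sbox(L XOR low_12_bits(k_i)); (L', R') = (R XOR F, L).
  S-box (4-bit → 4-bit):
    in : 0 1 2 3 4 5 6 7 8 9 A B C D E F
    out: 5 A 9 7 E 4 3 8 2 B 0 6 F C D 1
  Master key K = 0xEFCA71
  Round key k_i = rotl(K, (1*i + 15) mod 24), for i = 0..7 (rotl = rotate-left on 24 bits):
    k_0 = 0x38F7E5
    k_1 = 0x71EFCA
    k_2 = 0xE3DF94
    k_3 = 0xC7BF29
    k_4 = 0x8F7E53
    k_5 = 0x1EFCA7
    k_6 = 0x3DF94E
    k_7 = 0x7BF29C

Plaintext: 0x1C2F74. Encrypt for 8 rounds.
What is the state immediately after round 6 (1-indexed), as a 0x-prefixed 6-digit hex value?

s_0 = plaintext = 0x1C2F74
s_1 = Round(s_0, k_0) = 0xF74378
s_2 = Round(s_1, k_1) = 0x37801D
s_3 = Round(s_2, k_2) = 0x01D253
s_4 = Round(s_3, k_3) = 0x253C9D
s_5 = Round(s_4, k_4) = 0xC9DBAE
s_6 = Round(s_5, k_5) = 0xBAE4C6
s_7 = Round(s_6, k_6) = 0x4C678C
s_8 = Round(s_7, k_7) = 0x78C063

0xBAE4C6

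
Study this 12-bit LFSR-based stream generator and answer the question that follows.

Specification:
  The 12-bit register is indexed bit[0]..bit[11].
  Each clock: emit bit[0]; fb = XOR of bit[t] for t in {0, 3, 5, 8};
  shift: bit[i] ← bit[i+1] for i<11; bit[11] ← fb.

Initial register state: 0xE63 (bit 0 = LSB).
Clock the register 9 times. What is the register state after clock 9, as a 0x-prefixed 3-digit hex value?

reg_0 = 0xE63
clock 1: out=1, reg = 0x731
clock 2: out=1, reg = 0xB98
clock 3: out=0, reg = 0x5CC
clock 4: out=0, reg = 0x2E6
clock 5: out=0, reg = 0x973
clock 6: out=1, reg = 0xCB9
clock 7: out=1, reg = 0xE5C
clock 8: out=0, reg = 0xF2E
clock 9: out=0, reg = 0xF97

0xF97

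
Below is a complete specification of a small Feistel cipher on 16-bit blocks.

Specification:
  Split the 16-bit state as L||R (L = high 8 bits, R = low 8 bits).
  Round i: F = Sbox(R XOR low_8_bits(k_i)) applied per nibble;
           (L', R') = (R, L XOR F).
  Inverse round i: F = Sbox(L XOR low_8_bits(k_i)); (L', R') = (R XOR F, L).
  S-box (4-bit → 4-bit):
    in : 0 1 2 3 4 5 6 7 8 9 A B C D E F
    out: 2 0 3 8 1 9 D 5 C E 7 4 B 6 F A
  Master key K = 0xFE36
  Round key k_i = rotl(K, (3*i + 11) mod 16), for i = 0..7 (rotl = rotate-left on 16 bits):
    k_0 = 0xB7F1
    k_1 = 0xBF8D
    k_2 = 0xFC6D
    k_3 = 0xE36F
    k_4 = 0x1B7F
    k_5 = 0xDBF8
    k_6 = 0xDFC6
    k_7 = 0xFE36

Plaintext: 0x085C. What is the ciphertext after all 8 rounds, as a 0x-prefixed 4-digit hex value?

0x8187

s_0 = plaintext = 0x085C
s_1 = Round(s_0, k_0) = 0x5C7E
s_2 = Round(s_1, k_1) = 0x7EF4
s_3 = Round(s_2, k_2) = 0xF490
s_4 = Round(s_3, k_3) = 0x905E
s_5 = Round(s_4, k_4) = 0x5EA0
s_6 = Round(s_5, k_5) = 0xA0C2
s_7 = Round(s_6, k_6) = 0xC281
s_8 = Round(s_7, k_7) = 0x8187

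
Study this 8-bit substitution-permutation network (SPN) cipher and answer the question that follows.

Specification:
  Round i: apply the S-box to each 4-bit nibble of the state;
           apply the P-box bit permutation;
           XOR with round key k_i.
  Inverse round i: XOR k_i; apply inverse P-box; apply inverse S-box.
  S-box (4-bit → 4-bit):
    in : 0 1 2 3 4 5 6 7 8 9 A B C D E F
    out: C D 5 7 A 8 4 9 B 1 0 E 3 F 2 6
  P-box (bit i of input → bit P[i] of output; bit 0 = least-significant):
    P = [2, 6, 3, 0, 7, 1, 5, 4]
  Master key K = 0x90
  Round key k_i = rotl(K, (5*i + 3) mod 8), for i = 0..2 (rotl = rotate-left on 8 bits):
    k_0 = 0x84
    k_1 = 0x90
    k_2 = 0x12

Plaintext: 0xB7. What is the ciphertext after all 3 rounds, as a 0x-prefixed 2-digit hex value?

0x50

s_0 = plaintext = 0xB7
s_1 = Round(s_0, k_0) = 0xB3
s_2 = Round(s_1, k_1) = 0xEE
s_3 = Round(s_2, k_2) = 0x50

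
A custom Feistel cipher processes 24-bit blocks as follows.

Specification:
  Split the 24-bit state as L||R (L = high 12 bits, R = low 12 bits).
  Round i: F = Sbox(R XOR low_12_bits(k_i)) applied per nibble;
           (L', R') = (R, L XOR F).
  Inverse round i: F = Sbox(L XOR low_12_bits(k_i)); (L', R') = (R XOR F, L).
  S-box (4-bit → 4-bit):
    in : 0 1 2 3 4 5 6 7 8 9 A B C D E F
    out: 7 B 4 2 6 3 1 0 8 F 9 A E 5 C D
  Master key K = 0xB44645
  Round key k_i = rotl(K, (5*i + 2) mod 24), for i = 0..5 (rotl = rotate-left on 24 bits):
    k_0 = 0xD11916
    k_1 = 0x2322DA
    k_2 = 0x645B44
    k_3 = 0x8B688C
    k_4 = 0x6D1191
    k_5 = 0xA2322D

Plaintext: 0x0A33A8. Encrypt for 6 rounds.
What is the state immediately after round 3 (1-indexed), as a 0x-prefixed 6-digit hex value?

s_0 = plaintext = 0x0A33A8
s_1 = Round(s_0, k_0) = 0x3A890F
s_2 = Round(s_1, k_1) = 0x90F9FB
s_3 = Round(s_2, k_2) = 0x9FBDA2
s_4 = Round(s_3, k_3) = 0xDA2AB7
s_5 = Round(s_4, k_4) = 0xAB77E3
s_6 = Round(s_5, k_5) = 0x7E395B

0x9FBDA2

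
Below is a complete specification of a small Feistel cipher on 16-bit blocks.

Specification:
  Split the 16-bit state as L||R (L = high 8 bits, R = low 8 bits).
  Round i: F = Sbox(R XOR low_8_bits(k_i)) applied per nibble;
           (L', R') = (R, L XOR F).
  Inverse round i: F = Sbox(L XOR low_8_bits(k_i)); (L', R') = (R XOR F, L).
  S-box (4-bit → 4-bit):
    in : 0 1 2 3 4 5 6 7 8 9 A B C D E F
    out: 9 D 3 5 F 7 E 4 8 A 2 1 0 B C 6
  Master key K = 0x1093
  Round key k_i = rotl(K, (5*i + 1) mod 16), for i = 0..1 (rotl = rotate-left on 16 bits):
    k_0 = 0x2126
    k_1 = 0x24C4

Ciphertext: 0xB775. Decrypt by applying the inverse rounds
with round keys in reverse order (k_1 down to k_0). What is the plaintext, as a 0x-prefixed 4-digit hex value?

0x6930

s_0 = ciphertext = 0xB775
s_1 = InvRound(s_0, k_1) = 0x30B7
s_2 = InvRound(s_1, k_0) = 0x6930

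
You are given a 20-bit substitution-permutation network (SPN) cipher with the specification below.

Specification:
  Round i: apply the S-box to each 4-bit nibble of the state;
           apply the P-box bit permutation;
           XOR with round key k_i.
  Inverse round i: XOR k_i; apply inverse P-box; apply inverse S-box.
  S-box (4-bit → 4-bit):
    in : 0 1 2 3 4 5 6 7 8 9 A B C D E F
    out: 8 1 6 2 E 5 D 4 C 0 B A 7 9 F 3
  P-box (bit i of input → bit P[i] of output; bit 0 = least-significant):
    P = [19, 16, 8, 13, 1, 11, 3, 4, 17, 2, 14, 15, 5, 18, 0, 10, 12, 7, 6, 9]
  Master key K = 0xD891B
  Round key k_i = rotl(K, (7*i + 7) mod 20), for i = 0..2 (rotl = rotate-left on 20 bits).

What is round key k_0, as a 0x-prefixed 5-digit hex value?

0x48DEC

K = 0xD891B
k_0 = rotl(K, (7*0+7) mod 20) = rotl(K, 7) = 0x48DEC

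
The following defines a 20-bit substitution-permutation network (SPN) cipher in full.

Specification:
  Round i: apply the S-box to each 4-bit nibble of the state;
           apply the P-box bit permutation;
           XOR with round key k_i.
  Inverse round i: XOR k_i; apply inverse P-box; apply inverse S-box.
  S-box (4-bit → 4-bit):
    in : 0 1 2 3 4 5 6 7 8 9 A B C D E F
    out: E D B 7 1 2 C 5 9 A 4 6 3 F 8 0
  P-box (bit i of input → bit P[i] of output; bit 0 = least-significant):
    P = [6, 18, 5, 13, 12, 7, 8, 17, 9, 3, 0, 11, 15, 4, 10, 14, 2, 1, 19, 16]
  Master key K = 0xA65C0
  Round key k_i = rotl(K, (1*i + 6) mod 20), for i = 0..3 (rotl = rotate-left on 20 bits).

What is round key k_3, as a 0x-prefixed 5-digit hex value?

0xB814C

K = 0xA65C0
k_0 = rotl(K, (1*0+6) mod 20) = rotl(K, 6) = 0x97029
k_1 = rotl(K, (1*1+6) mod 20) = rotl(K, 7) = 0x2E053
k_2 = rotl(K, (1*2+6) mod 20) = rotl(K, 8) = 0x5C0A6
k_3 = rotl(K, (1*3+6) mod 20) = rotl(K, 9) = 0xB814C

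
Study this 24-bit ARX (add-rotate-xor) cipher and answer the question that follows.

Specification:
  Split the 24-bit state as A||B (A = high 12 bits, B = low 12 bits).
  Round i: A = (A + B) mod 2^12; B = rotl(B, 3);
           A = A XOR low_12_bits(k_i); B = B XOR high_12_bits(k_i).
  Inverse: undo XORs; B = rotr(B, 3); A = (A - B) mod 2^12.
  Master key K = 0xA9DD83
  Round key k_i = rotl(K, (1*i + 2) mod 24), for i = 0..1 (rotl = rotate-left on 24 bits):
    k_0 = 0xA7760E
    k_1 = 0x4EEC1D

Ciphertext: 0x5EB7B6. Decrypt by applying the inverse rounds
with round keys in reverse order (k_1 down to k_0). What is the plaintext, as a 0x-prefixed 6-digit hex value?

s_0 = ciphertext = 0x5EB7B6
s_1 = InvRound(s_0, k_1) = 0x98B06B
s_2 = InvRound(s_1, k_0) = 0x642943

0x642943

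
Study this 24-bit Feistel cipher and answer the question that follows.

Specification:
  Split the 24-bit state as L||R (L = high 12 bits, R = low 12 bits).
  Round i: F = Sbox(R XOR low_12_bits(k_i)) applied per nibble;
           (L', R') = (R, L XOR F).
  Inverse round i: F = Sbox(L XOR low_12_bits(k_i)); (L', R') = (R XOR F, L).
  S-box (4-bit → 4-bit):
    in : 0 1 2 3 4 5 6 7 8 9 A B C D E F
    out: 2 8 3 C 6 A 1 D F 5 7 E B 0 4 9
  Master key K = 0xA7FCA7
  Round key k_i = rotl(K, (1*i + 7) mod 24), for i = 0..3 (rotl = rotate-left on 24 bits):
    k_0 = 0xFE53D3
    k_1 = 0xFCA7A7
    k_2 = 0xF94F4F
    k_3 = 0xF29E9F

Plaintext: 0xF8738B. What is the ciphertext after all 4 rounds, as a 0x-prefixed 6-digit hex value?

0x3E84AF

s_0 = plaintext = 0xF8738B
s_1 = Round(s_0, k_0) = 0x38BD28
s_2 = Round(s_1, k_1) = 0xD28472
s_3 = Round(s_2, k_2) = 0x4723E8
s_4 = Round(s_3, k_3) = 0x3E84AF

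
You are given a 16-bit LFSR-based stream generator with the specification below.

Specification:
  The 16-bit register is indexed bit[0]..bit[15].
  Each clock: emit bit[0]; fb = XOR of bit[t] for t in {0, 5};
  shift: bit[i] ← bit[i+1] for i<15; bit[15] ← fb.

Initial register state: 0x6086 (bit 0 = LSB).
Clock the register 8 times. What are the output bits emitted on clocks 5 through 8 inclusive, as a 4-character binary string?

0001

reg_0 = 0x6086
clock 1: out=0, reg = 0x3043
clock 2: out=1, reg = 0x9821
clock 3: out=1, reg = 0x4C10
clock 4: out=0, reg = 0x2608
clock 5: out=0, reg = 0x1304
clock 6: out=0, reg = 0x0982
clock 7: out=0, reg = 0x04C1
clock 8: out=1, reg = 0x8260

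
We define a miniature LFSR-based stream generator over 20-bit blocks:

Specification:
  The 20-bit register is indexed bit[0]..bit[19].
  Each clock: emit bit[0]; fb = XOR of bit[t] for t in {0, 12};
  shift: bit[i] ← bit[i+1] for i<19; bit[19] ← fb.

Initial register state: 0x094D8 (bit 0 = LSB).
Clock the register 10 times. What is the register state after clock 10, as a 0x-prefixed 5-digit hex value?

reg_0 = 0x094D8
clock 1: out=0, reg = 0x84A6C
clock 2: out=0, reg = 0x42536
clock 3: out=0, reg = 0x2129B
clock 4: out=1, reg = 0x1094D
clock 5: out=1, reg = 0x884A6
clock 6: out=0, reg = 0x44253
clock 7: out=1, reg = 0xA2129
clock 8: out=1, reg = 0xD1094
clock 9: out=0, reg = 0xE884A
clock 10: out=0, reg = 0x74425

0x74425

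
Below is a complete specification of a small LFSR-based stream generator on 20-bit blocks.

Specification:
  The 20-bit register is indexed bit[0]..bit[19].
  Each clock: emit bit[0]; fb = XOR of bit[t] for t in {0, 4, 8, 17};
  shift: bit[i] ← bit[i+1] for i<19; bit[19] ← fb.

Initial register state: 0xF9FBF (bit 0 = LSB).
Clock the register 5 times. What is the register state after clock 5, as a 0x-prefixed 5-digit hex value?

reg_0 = 0xF9FBF
clock 1: out=1, reg = 0x7CFDF
clock 2: out=1, reg = 0x3E7EF
clock 3: out=1, reg = 0x9F3F7
clock 4: out=1, reg = 0xCF9FB
clock 5: out=1, reg = 0xE7CFD

0xE7CFD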